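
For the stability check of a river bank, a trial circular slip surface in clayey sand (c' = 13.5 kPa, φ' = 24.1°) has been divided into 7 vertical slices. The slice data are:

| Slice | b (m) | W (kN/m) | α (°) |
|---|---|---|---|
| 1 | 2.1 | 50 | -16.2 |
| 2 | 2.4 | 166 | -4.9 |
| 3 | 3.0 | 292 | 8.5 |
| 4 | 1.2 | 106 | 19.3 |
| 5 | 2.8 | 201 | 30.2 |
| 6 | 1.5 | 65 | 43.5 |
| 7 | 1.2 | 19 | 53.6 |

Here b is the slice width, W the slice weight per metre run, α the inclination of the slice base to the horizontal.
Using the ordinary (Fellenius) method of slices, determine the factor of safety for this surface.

Ordinary method of slices: FS = Σ[c'·Δl_i + (W_i cosα_i)·tanφ'] / Σ W_i sinα_i, with Δl_i = b_i / cosα_i.
Slice 1: Δl = 2.1/cos(-16.2°) = 2.187 m; N'_1 = 50·cos(-16.2°) = 48.0; c'Δl = 29.52; W sinα = -13.9
Slice 2: Δl = 2.4/cos(-4.9°) = 2.409 m; N'_2 = 166·cos(-4.9°) = 165.4; c'Δl = 32.52; W sinα = -14.2
Slice 3: Δl = 3.0/cos8.5° = 3.033 m; N'_3 = 292·cos8.5° = 288.8; c'Δl = 40.95; W sinα = 43.2
Slice 4: Δl = 1.2/cos19.3° = 1.271 m; N'_4 = 106·cos19.3° = 100.0; c'Δl = 17.16; W sinα = 35.0
Slice 5: Δl = 2.8/cos30.2° = 3.240 m; N'_5 = 201·cos30.2° = 173.7; c'Δl = 43.74; W sinα = 101.1
Slice 6: Δl = 1.5/cos43.5° = 2.068 m; N'_6 = 65·cos43.5° = 47.1; c'Δl = 27.92; W sinα = 44.7
Slice 7: Δl = 1.2/cos53.6° = 2.022 m; N'_7 = 19·cos53.6° = 11.3; c'Δl = 27.30; W sinα = 15.3
Σc'Δl = 219.1 kN/m; ΣN' = 834.4 kN/m; ΣW sinα = 211.2 kN/m
Resisting = 219.1 + 834.4·tan24.1° = 219.1 + 373.2 = 592.3 kN/m
FS = 592.3 / 211.2 = 2.805

FS = 2.80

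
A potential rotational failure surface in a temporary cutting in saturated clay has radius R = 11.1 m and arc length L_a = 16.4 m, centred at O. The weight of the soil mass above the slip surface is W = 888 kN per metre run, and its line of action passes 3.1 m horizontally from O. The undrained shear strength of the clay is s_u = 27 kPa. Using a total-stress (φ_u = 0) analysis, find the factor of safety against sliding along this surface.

Taking moments about the centre O, the resisting moment is provided by the undrained shear strength acting along the arc:
M_R = s_u·L_a·R = 27·16.40·11.1 = 4915.1 kN·m/m
M_D = W·d = 888·3.1 = 2752.8 kN·m/m
FS = M_R / M_D = 4915.1 / 2752.8 = 1.785

FS = 1.79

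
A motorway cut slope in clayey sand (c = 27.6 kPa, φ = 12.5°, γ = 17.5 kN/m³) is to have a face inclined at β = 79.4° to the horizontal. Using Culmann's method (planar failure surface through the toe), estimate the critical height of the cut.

H_c = 9.96 m

Culmann's analysis gives the critical failure plane at α_cr = (β + φ)/2 = (79.4 + 12.5)/2 = 46.0°, and the critical height
H_c = (4c/γ) · sinβ cosφ / [1 − cos(β − φ)]
    = (4·27.6/17.5) · sin79.4°·cos12.5° / [1 − cos(66.9°)]
    = 6.309 · 0.9829·0.9763 / [1 − 0.3923]
    = 6.309 · 0.9596 / 0.6077
    = 9.96 m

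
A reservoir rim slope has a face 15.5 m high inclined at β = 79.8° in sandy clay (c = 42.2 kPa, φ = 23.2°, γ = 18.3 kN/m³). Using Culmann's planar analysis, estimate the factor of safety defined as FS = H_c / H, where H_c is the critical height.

FS = 1.20

H_c = (4c/γ) · sinβ cosφ / [1 − cos(β − φ)]
    = (4·42.2/18.3) · sin79.8°·cos23.2° / [1 − cos56.6°]
    = 9.224 · 0.9046 / 0.4495 = 18.56 m
FS = H_c / H = 18.56 / 15.5 = 1.198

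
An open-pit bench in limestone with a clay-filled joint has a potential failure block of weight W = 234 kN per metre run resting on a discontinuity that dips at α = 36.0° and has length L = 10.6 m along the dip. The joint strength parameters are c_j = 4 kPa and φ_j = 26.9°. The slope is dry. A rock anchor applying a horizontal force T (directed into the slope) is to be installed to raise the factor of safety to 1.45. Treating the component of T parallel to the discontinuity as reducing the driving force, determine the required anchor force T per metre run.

T = 41 kN/m

Resolving forces along and normal to the sliding plane, with the horizontal anchor force T adding T·sinα to the effective normal force and T·cosα acting up the plane against the driving force:
FS = [c_jL + (W cosα + T sinα) tanφ_j] / [W sinα − T cosα]
Without the anchor: N' = 189.3 kN/m, driving T_d = 137.5 kN/m, resisting R = 4·10.6 + 189.3·tan26.9° = 138.4 kN/m, FS = 1.01.
Setting FS = 1.45 and solving for T:
1.45·(137.5 − T cos36.0°) = 138.4 + T sin36.0°·tan26.9°
T·(sin36.0°·tan26.9° + 1.45·cos36.0°) = 1.45·137.5 − 138.4
T·(0.5878·0.5073 + 1.45·0.8090) = 199.4 − 138.4 = 61.0
T·1.4713 = 61.0
T = 41.5 kN/m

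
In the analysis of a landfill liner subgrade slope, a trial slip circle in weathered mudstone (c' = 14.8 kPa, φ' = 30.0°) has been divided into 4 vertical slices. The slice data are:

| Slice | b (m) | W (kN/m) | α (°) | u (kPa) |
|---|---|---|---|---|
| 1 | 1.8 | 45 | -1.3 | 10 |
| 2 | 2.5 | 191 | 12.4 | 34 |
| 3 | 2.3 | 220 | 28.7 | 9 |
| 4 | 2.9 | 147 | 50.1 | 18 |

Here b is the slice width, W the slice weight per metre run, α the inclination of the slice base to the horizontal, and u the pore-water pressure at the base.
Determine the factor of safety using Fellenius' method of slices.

FS = 1.35

Ordinary method of slices: FS = Σ[c'·Δl_i + (W_i cosα_i − u_i·Δl_i)·tanφ'] / Σ W_i sinα_i, with Δl_i = b_i / cosα_i.
Slice 1: Δl = 1.8/cos(-1.3°) = 1.800 m; N'_1 = 45·cos(-1.3°) − 10·1.800 = 27.0; c'Δl = 26.65; W sinα = -1.0
Slice 2: Δl = 2.5/cos12.4° = 2.560 m; N'_2 = 191·cos12.4° − 34·2.560 = 99.5; c'Δl = 37.88; W sinα = 41.0
Slice 3: Δl = 2.3/cos28.7° = 2.622 m; N'_3 = 220·cos28.7° − 9·2.622 = 169.4; c'Δl = 38.81; W sinα = 105.6
Slice 4: Δl = 2.9/cos50.1° = 4.521 m; N'_4 = 147·cos50.1° − 18·4.521 = 12.9; c'Δl = 66.91; W sinα = 112.8
Σc'Δl = 170.2 kN/m; ΣN' = 308.8 kN/m; ΣW sinα = 258.4 kN/m
Resisting = 170.2 + 308.8·tan30.0° = 170.2 + 178.3 = 348.5 kN/m
FS = 348.5 / 258.4 = 1.349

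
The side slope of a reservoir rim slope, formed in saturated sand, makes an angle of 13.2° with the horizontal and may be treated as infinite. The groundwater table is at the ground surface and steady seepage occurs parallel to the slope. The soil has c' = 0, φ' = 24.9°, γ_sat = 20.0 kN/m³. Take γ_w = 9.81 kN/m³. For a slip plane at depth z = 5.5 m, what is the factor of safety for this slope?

With seepage parallel to the slope and the water table at the surface, the effective normal stress on the slip plane uses the buoyant unit weight γ' = γ_sat − γ_w while the driving shear stress uses γ_sat:
FS = [c' + γ' z cos²β tanφ'] / [γ_sat z sinβ cosβ]
(For c' = 0 this reduces to FS = (γ'/γ_sat)·tanφ'/tanβ.)
γ' = 20.0 − 9.81 = 10.19 kN/m³
Numerator = 0.0 + 10.19·5.5·cos²13.2°·tan24.9° = 0.0 + 10.19·5.5·0.9479·0.4642 = 24.659 kPa
Denominator = 20.0·5.5·sin13.2°·cos13.2° = 20.0·5.5·0.2284·0.9736 = 24.455 kPa
FS = 24.659 / 24.455 = 1.008

FS = 1.01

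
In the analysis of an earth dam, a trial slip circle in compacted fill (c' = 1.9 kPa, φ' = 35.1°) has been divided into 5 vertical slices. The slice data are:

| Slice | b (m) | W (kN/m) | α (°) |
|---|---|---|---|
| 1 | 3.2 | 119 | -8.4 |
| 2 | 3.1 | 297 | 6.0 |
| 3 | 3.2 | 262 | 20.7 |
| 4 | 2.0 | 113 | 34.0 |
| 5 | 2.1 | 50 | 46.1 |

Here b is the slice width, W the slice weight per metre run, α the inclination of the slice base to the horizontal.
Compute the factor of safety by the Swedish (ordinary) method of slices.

Ordinary method of slices: FS = Σ[c'·Δl_i + (W_i cosα_i)·tanφ'] / Σ W_i sinα_i, with Δl_i = b_i / cosα_i.
Slice 1: Δl = 3.2/cos(-8.4°) = 3.235 m; N'_1 = 119·cos(-8.4°) = 117.7; c'Δl = 6.15; W sinα = -17.4
Slice 2: Δl = 3.1/cos6.0° = 3.117 m; N'_2 = 297·cos6.0° = 295.4; c'Δl = 5.92; W sinα = 31.0
Slice 3: Δl = 3.2/cos20.7° = 3.421 m; N'_3 = 262·cos20.7° = 245.1; c'Δl = 6.50; W sinα = 92.6
Slice 4: Δl = 2.0/cos34.0° = 2.412 m; N'_4 = 113·cos34.0° = 93.7; c'Δl = 4.58; W sinα = 63.2
Slice 5: Δl = 2.1/cos46.1° = 3.029 m; N'_5 = 50·cos46.1° = 34.7; c'Δl = 5.75; W sinα = 36.0
Σc'Δl = 28.9 kN/m; ΣN' = 786.5 kN/m; ΣW sinα = 205.5 kN/m
Resisting = 28.9 + 786.5·tan35.1° = 28.9 + 552.8 = 581.7 kN/m
FS = 581.7 / 205.5 = 2.831

FS = 2.83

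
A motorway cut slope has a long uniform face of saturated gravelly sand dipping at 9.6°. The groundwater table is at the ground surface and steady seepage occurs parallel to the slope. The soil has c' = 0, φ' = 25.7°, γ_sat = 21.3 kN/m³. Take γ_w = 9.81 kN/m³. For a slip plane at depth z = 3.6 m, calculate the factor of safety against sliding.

With seepage parallel to the slope and the water table at the surface, the effective normal stress on the slip plane uses the buoyant unit weight γ' = γ_sat − γ_w while the driving shear stress uses γ_sat:
FS = [c' + γ' z cos²β tanφ'] / [γ_sat z sinβ cosβ]
(For c' = 0 this reduces to FS = (γ'/γ_sat)·tanφ'/tanβ.)
γ' = 21.3 − 9.81 = 11.49 kN/m³
Numerator = 0.0 + 11.49·3.6·cos²9.6°·tan25.7° = 0.0 + 11.49·3.6·0.9722·0.4813 = 19.353 kPa
Denominator = 21.3·3.6·sin9.6°·cos9.6° = 21.3·3.6·0.1668·0.9860 = 12.609 kPa
FS = 19.353 / 12.609 = 1.535

FS = 1.53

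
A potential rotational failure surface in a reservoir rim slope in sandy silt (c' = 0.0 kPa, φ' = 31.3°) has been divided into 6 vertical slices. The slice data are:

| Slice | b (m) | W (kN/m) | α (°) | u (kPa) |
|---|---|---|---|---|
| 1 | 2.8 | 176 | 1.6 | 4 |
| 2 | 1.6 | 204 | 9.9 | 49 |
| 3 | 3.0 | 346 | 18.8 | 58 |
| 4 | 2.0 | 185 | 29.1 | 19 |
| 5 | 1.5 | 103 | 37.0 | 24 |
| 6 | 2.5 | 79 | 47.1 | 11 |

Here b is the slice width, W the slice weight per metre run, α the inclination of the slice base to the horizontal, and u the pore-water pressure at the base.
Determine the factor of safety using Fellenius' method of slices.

Ordinary method of slices: FS = Σ[c'·Δl_i + (W_i cosα_i − u_i·Δl_i)·tanφ'] / Σ W_i sinα_i, with Δl_i = b_i / cosα_i.
Slice 1: Δl = 2.8/cos1.6° = 2.801 m; N'_1 = 176·cos1.6° − 4·2.801 = 164.7; c'Δl = 0.00; W sinα = 4.9
Slice 2: Δl = 1.6/cos9.9° = 1.624 m; N'_2 = 204·cos9.9° − 49·1.624 = 121.4; c'Δl = 0.00; W sinα = 35.1
Slice 3: Δl = 3.0/cos18.8° = 3.169 m; N'_3 = 346·cos18.8° − 58·3.169 = 143.7; c'Δl = 0.00; W sinα = 111.5
Slice 4: Δl = 2.0/cos29.1° = 2.289 m; N'_4 = 185·cos29.1° − 19·2.289 = 118.2; c'Δl = 0.00; W sinα = 90.0
Slice 5: Δl = 1.5/cos37.0° = 1.878 m; N'_5 = 103·cos37.0° − 24·1.878 = 37.2; c'Δl = 0.00; W sinα = 62.0
Slice 6: Δl = 2.5/cos47.1° = 3.673 m; N'_6 = 79·cos47.1° − 11·3.673 = 13.4; c'Δl = 0.00; W sinα = 57.9
Σc'Δl = 0.0 kN/m; ΣN' = 598.6 kN/m; ΣW sinα = 361.3 kN/m
Resisting = 0.0 + 598.6·tan31.3° = 0.0 + 363.9 = 363.9 kN/m
FS = 363.9 / 361.3 = 1.007

FS = 1.01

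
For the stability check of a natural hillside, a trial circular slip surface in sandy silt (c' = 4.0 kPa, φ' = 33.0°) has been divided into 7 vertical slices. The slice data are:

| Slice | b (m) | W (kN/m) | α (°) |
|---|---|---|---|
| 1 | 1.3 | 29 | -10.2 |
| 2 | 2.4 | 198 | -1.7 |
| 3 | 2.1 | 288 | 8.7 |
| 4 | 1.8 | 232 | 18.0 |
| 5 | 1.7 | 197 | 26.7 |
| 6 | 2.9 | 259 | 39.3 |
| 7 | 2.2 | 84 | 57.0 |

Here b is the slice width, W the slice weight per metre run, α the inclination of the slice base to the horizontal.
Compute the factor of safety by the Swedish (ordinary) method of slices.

Ordinary method of slices: FS = Σ[c'·Δl_i + (W_i cosα_i)·tanφ'] / Σ W_i sinα_i, with Δl_i = b_i / cosα_i.
Slice 1: Δl = 1.3/cos(-10.2°) = 1.321 m; N'_1 = 29·cos(-10.2°) = 28.5; c'Δl = 5.28; W sinα = -5.1
Slice 2: Δl = 2.4/cos(-1.7°) = 2.401 m; N'_2 = 198·cos(-1.7°) = 197.9; c'Δl = 9.60; W sinα = -5.9
Slice 3: Δl = 2.1/cos8.7° = 2.124 m; N'_3 = 288·cos8.7° = 284.7; c'Δl = 8.50; W sinα = 43.6
Slice 4: Δl = 1.8/cos18.0° = 1.893 m; N'_4 = 232·cos18.0° = 220.6; c'Δl = 7.57; W sinα = 71.7
Slice 5: Δl = 1.7/cos26.7° = 1.903 m; N'_5 = 197·cos26.7° = 176.0; c'Δl = 7.61; W sinα = 88.5
Slice 6: Δl = 2.9/cos39.3° = 3.748 m; N'_6 = 259·cos39.3° = 200.4; c'Δl = 14.99; W sinα = 164.0
Slice 7: Δl = 2.2/cos57.0° = 4.039 m; N'_7 = 84·cos57.0° = 45.7; c'Δl = 16.16; W sinα = 70.4
Σc'Δl = 69.7 kN/m; ΣN' = 1154.0 kN/m; ΣW sinα = 427.3 kN/m
Resisting = 69.7 + 1154.0·tan33.0° = 69.7 + 749.4 = 819.1 kN/m
FS = 819.1 / 427.3 = 1.917

FS = 1.92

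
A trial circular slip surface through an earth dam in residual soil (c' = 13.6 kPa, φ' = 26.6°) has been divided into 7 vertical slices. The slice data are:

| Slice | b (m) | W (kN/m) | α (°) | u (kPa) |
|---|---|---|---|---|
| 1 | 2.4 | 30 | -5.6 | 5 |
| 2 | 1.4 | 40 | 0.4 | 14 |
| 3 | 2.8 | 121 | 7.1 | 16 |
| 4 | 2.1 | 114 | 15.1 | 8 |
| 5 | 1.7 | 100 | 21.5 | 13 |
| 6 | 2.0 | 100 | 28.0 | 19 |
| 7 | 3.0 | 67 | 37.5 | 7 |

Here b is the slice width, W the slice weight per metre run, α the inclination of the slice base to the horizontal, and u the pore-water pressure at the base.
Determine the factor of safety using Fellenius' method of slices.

FS = 2.41

Ordinary method of slices: FS = Σ[c'·Δl_i + (W_i cosα_i − u_i·Δl_i)·tanφ'] / Σ W_i sinα_i, with Δl_i = b_i / cosα_i.
Slice 1: Δl = 2.4/cos(-5.6°) = 2.412 m; N'_1 = 30·cos(-5.6°) − 5·2.412 = 17.8; c'Δl = 32.80; W sinα = -2.9
Slice 2: Δl = 1.4/cos0.4° = 1.400 m; N'_2 = 40·cos0.4° − 14·1.400 = 20.4; c'Δl = 19.04; W sinα = 0.3
Slice 3: Δl = 2.8/cos7.1° = 2.822 m; N'_3 = 121·cos7.1° − 16·2.822 = 74.9; c'Δl = 38.37; W sinα = 15.0
Slice 4: Δl = 2.1/cos15.1° = 2.175 m; N'_4 = 114·cos15.1° − 8·2.175 = 92.7; c'Δl = 29.58; W sinα = 29.7
Slice 5: Δl = 1.7/cos21.5° = 1.827 m; N'_5 = 100·cos21.5° − 13·1.827 = 69.3; c'Δl = 24.85; W sinα = 36.7
Slice 6: Δl = 2.0/cos28.0° = 2.265 m; N'_6 = 100·cos28.0° − 19·2.265 = 45.3; c'Δl = 30.81; W sinα = 46.9
Slice 7: Δl = 3.0/cos37.5° = 3.781 m; N'_7 = 67·cos37.5° − 7·3.781 = 26.7; c'Δl = 51.43; W sinα = 40.8
Σc'Δl = 226.9 kN/m; ΣN' = 347.0 kN/m; ΣW sinα = 166.4 kN/m
Resisting = 226.9 + 347.0·tan26.6° = 226.9 + 173.8 = 400.6 kN/m
FS = 400.6 / 166.4 = 2.408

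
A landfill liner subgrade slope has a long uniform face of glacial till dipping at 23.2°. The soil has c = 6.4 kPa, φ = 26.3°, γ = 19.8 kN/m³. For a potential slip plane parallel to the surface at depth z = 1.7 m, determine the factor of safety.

For an infinite slope with a slip plane parallel to the surface (no pore pressure): FS = [c + γz cos²β tanφ] / [γz sinβ cosβ].
γz = 19.8·1.7 = 33.66 kN/m²
Numerator = 6.4 + 33.66·cos²23.2°·tan26.3° = 6.4 + 33.66·0.8448·0.4942 = 20.454 kPa
Denominator = 33.66·sin23.2°·cos23.2° = 33.66·0.3939·0.9191 = 12.188 kPa
FS = 20.454 / 12.188 = 1.678

FS = 1.68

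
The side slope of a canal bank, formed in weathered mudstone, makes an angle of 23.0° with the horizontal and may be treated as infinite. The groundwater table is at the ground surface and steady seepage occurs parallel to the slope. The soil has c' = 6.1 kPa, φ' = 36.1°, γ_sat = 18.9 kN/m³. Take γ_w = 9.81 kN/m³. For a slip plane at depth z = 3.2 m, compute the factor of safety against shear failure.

With seepage parallel to the slope and the water table at the surface, the effective normal stress on the slip plane uses the buoyant unit weight γ' = γ_sat − γ_w while the driving shear stress uses γ_sat:
FS = [c' + γ' z cos²β tanφ'] / [γ_sat z sinβ cosβ]
γ' = 18.9 − 9.81 = 9.09 kN/m³
Numerator = 6.1 + 9.09·3.2·cos²23.0°·tan36.1° = 6.1 + 9.09·3.2·0.8473·0.7292 = 24.073 kPa
Denominator = 18.9·3.2·sin23.0°·cos23.0° = 18.9·3.2·0.3907·0.9205 = 21.753 kPa
FS = 24.073 / 21.753 = 1.107

FS = 1.11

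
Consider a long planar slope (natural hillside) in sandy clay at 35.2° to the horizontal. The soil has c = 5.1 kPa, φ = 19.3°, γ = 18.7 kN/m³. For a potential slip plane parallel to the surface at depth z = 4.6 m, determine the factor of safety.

For an infinite slope with a slip plane parallel to the surface (no pore pressure): FS = [c + γz cos²β tanφ] / [γz sinβ cosβ].
γz = 18.7·4.6 = 86.02 kN/m²
Numerator = 5.1 + 86.02·cos²35.2°·tan19.3° = 5.1 + 86.02·0.6677·0.3502 = 25.214 kPa
Denominator = 86.02·sin35.2°·cos35.2° = 86.02·0.5764·0.8171 = 40.518 kPa
FS = 25.214 / 40.518 = 0.622

FS = 0.62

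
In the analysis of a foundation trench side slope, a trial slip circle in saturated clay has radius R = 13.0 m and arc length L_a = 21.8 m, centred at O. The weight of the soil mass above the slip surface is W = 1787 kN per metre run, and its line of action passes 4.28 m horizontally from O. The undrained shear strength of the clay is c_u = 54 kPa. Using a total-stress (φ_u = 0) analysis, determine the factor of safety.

Taking moments about the centre O, the resisting moment is provided by the undrained shear strength acting along the arc:
M_R = c_u·L_a·R = 54·21.80·13.0 = 15303.6 kN·m/m
M_D = W·d = 1787·4.28 = 7648.4 kN·m/m
FS = M_R / M_D = 15303.6 / 7648.4 = 2.001

FS = 2.00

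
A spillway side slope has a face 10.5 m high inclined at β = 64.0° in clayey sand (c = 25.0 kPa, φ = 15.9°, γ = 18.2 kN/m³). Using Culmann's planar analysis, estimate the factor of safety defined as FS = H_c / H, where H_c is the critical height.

H_c = (4c/γ) · sinβ cosφ / [1 − cos(β − φ)]
    = (4·25.0/18.2) · sin64.0°·cos15.9° / [1 − cos48.1°]
    = 5.495 · 0.8644 / 0.3322 = 14.30 m
FS = H_c / H = 14.30 / 10.5 = 1.362

FS = 1.36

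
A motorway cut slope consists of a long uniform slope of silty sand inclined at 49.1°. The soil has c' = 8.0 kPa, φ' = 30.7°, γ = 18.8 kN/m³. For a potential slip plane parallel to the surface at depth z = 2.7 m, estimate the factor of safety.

For an infinite slope with a slip plane parallel to the surface (no pore pressure): FS = [c' + γz cos²β tanφ'] / [γz sinβ cosβ].
γz = 18.8·2.7 = 50.76 kN/m²
Numerator = 8.0 + 50.76·cos²49.1°·tan30.7° = 8.0 + 50.76·0.4287·0.5938 = 20.920 kPa
Denominator = 50.76·sin49.1°·cos49.1° = 50.76·0.7559·0.6547 = 25.121 kPa
FS = 20.920 / 25.121 = 0.833

FS = 0.83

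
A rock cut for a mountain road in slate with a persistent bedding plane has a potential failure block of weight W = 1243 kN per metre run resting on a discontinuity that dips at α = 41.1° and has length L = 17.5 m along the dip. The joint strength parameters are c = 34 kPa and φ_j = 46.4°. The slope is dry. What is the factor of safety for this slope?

FS = 1.93

Resolving the block weight along and normal to the plane and applying the Mohr–Coulomb strength on the joint:
N' = W cosα = 1243·cos41.1° = 936.7 kN/m
Driving force T = W sinα = 1243·sin41.1° = 817.1 kN/m
Resisting force R = c·L + N'·tanφ_j = 34·17.5 + 936.7·tan46.4° = 595.0 + 983.6 = 1578.6 kN/m
FS = R / T = 1578.6 / 817.1 = 1.932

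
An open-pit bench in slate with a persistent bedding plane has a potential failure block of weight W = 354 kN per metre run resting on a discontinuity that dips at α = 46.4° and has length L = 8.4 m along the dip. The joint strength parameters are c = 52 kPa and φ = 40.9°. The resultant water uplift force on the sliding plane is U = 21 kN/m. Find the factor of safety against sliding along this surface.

Resolving the block weight along and normal to the plane and applying the Mohr–Coulomb strength on the joint:
N' = W cosα − U = 354·cos46.4° − 21 = 223.1 kN/m
Driving force T = W sinα = 354·sin46.4° = 256.4 kN/m
Resisting force R = c·L + N'·tanφ = 52·8.4 + 223.1·tan40.9° = 436.8 + 193.3 = 630.1 kN/m
FS = R / T = 630.1 / 256.4 = 2.458

FS = 2.46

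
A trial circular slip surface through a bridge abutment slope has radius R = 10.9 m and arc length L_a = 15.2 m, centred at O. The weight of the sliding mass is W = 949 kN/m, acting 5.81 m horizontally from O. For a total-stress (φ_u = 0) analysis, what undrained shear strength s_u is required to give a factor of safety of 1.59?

FS = s_u·L_a·R / (W·d), so s_u = FS·W·d / (L_a·R).
s_u = 1.59·949·5.81 / (15.20·10.9) = 8766.8 / 165.68 = 52.91 kPa

s_u = 52.9 kPa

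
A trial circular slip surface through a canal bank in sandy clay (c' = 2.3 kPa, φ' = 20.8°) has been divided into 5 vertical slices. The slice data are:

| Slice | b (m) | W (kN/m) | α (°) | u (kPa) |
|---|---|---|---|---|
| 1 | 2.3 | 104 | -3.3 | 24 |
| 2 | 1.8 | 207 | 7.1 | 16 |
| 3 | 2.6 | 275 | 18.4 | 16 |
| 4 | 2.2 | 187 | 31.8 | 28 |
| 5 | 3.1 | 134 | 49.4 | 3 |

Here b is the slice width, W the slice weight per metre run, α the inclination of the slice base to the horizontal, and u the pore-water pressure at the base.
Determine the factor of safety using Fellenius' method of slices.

Ordinary method of slices: FS = Σ[c'·Δl_i + (W_i cosα_i − u_i·Δl_i)·tanφ'] / Σ W_i sinα_i, with Δl_i = b_i / cosα_i.
Slice 1: Δl = 2.3/cos(-3.3°) = 2.304 m; N'_1 = 104·cos(-3.3°) − 24·2.304 = 48.5; c'Δl = 5.30; W sinα = -6.0
Slice 2: Δl = 1.8/cos7.1° = 1.814 m; N'_2 = 207·cos7.1° − 16·1.814 = 176.4; c'Δl = 4.17; W sinα = 25.6
Slice 3: Δl = 2.6/cos18.4° = 2.740 m; N'_3 = 275·cos18.4° − 16·2.740 = 217.1; c'Δl = 6.30; W sinα = 86.8
Slice 4: Δl = 2.2/cos31.8° = 2.589 m; N'_4 = 187·cos31.8° − 28·2.589 = 86.5; c'Δl = 5.95; W sinα = 98.5
Slice 5: Δl = 3.1/cos49.4° = 4.764 m; N'_5 = 134·cos49.4° − 3·4.764 = 72.9; c'Δl = 10.96; W sinα = 101.7
Σc'Δl = 32.7 kN/m; ΣN' = 601.4 kN/m; ΣW sinα = 306.7 kN/m
Resisting = 32.7 + 601.4·tan20.8° = 32.7 + 228.4 = 261.1 kN/m
FS = 261.1 / 306.7 = 0.851

FS = 0.85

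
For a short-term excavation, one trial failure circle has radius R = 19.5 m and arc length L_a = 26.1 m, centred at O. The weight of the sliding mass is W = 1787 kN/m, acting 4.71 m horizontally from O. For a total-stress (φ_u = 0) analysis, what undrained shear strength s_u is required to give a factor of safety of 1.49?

FS = s_u·L_a·R / (W·d), so s_u = FS·W·d / (L_a·R).
s_u = 1.49·1787·4.71 / (26.10·19.5) = 12541.0 / 508.95 = 24.64 kPa

s_u = 24.6 kPa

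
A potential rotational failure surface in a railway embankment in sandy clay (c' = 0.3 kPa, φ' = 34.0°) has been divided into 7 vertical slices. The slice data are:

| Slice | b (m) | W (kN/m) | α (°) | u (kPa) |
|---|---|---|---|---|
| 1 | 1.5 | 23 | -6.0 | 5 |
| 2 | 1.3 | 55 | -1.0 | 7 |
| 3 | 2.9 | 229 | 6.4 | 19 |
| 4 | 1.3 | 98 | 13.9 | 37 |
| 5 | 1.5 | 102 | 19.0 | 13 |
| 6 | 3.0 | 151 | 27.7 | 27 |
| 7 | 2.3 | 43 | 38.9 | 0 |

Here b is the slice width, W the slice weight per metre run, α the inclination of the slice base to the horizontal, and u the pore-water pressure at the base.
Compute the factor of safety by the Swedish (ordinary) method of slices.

Ordinary method of slices: FS = Σ[c'·Δl_i + (W_i cosα_i − u_i·Δl_i)·tanφ'] / Σ W_i sinα_i, with Δl_i = b_i / cosα_i.
Slice 1: Δl = 1.5/cos(-6.0°) = 1.508 m; N'_1 = 23·cos(-6.0°) − 5·1.508 = 15.3; c'Δl = 0.45; W sinα = -2.4
Slice 2: Δl = 1.3/cos(-1.0°) = 1.300 m; N'_2 = 55·cos(-1.0°) − 7·1.300 = 45.9; c'Δl = 0.39; W sinα = -1.0
Slice 3: Δl = 2.9/cos6.4° = 2.918 m; N'_3 = 229·cos6.4° − 19·2.918 = 172.1; c'Δl = 0.88; W sinα = 25.5
Slice 4: Δl = 1.3/cos13.9° = 1.339 m; N'_4 = 98·cos13.9° − 37·1.339 = 45.6; c'Δl = 0.40; W sinα = 23.5
Slice 5: Δl = 1.5/cos19.0° = 1.586 m; N'_5 = 102·cos19.0° − 13·1.586 = 75.8; c'Δl = 0.48; W sinα = 33.2
Slice 6: Δl = 3.0/cos27.7° = 3.388 m; N'_6 = 151·cos27.7° − 27·3.388 = 42.2; c'Δl = 1.02; W sinα = 70.2
Slice 7: Δl = 2.3/cos38.9° = 2.955 m; N'_7 = 43·cos38.9° − 0·2.955 = 33.5; c'Δl = 0.89; W sinα = 27.0
Σc'Δl = 4.5 kN/m; ΣN' = 430.4 kN/m; ΣW sinα = 176.1 kN/m
Resisting = 4.5 + 430.4·tan34.0° = 4.5 + 290.3 = 294.8 kN/m
FS = 294.8 / 176.1 = 1.674

FS = 1.67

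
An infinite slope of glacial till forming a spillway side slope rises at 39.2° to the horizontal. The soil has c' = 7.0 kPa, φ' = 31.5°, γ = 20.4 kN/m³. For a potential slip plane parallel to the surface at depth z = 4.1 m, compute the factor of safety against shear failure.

For an infinite slope with a slip plane parallel to the surface (no pore pressure): FS = [c' + γz cos²β tanφ'] / [γz sinβ cosβ].
γz = 20.4·4.1 = 83.64 kN/m²
Numerator = 7.0 + 83.64·cos²39.2°·tan31.5° = 7.0 + 83.64·0.6005·0.6128 = 37.780 kPa
Denominator = 83.64·sin39.2°·cos39.2° = 83.64·0.6320·0.7749 = 40.966 kPa
FS = 37.780 / 40.966 = 0.922

FS = 0.92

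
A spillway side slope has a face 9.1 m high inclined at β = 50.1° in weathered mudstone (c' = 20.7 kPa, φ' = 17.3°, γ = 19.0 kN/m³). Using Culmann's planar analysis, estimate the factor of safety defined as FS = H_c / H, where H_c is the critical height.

H_c = (4c'/γ) · sinβ cosφ' / [1 − cos(β − φ')]
    = (4·20.7/19.0) · sin50.1°·cos17.3° / [1 − cos32.8°]
    = 4.358 · 0.7325 / 0.1594 = 20.02 m
FS = H_c / H = 20.02 / 9.1 = 2.200

FS = 2.20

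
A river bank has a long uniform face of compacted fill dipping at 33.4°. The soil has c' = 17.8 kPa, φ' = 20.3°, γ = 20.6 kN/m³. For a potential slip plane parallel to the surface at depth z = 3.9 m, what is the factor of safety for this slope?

FS = 1.04

For an infinite slope with a slip plane parallel to the surface (no pore pressure): FS = [c' + γz cos²β tanφ'] / [γz sinβ cosβ].
γz = 20.6·3.9 = 80.34 kN/m²
Numerator = 17.8 + 80.34·cos²33.4°·tan20.3° = 17.8 + 80.34·0.6970·0.3699 = 38.513 kPa
Denominator = 80.34·sin33.4°·cos33.4° = 80.34·0.5505·0.8348 = 36.922 kPa
FS = 38.513 / 36.922 = 1.043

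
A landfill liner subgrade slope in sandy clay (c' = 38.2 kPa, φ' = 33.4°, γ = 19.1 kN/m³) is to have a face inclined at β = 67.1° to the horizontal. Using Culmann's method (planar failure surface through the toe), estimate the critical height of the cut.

Culmann's analysis gives the critical failure plane at α_cr = (β + φ')/2 = (67.1 + 33.4)/2 = 50.2°, and the critical height
H_c = (4c'/γ) · sinβ cosφ' / [1 − cos(β − φ')]
    = (4·38.2/19.1) · sin67.1°·cos33.4° / [1 − cos(33.7°)]
    = 8.000 · 0.9212·0.8348 / [1 − 0.8320]
    = 8.000 · 0.7690 / 0.1680
    = 36.61 m

H_c = 36.61 m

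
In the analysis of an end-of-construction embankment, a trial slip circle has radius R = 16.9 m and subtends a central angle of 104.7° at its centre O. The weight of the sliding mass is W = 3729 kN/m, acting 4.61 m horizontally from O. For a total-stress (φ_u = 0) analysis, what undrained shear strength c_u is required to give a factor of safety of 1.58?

c_u = 52.0 kPa

FS = c_u·L_a·R / (W·d), so c_u = FS·W·d / (L_a·R).
Arc length L_a = R·θ = 16.9·(104.7°·π/180) = 16.9·1.8274 = 30.88 m
c_u = 1.58·3729·4.61 / (30.88·16.9) = 27161.3 / 521.91 = 52.04 kPa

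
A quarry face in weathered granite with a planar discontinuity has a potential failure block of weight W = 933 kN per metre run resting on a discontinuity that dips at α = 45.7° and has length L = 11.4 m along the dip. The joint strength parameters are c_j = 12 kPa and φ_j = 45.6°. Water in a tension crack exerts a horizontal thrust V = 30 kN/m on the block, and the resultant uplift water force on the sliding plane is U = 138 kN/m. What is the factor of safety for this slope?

Resolving the block weight along and normal to the plane and applying the Mohr–Coulomb strength on the joint:
N' = W cosα − U − V sinα = 933·cos45.7° − 138 − 30·sin45.7° = 492.2 kN/m
Driving force T = W sinα + V cosα = 933·sin45.7° + 30·cos45.7° = 688.7 kN/m
Resisting force R = c_j·L + N'·tanφ_j = 12·11.4 + 492.2·tan45.6° = 136.8 + 502.6 = 639.4 kN/m
FS = R / T = 639.4 / 688.7 = 0.928

FS = 0.93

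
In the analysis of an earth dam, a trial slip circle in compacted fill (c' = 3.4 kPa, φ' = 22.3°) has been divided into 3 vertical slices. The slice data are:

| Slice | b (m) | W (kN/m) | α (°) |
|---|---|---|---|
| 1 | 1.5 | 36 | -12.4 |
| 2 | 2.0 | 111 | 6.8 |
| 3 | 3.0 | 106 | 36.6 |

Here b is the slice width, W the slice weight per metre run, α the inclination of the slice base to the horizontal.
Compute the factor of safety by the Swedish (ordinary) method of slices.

Ordinary method of slices: FS = Σ[c'·Δl_i + (W_i cosα_i)·tanφ'] / Σ W_i sinα_i, with Δl_i = b_i / cosα_i.
Slice 1: Δl = 1.5/cos(-12.4°) = 1.536 m; N'_1 = 36·cos(-12.4°) = 35.2; c'Δl = 5.22; W sinα = -7.7
Slice 2: Δl = 2.0/cos6.8° = 2.014 m; N'_2 = 111·cos6.8° = 110.2; c'Δl = 6.85; W sinα = 13.1
Slice 3: Δl = 3.0/cos36.6° = 3.737 m; N'_3 = 106·cos36.6° = 85.1; c'Δl = 12.71; W sinα = 63.2
Σc'Δl = 24.8 kN/m; ΣN' = 230.5 kN/m; ΣW sinα = 68.6 kN/m
Resisting = 24.8 + 230.5·tan22.3° = 24.8 + 94.5 = 119.3 kN/m
FS = 119.3 / 68.6 = 1.739

FS = 1.74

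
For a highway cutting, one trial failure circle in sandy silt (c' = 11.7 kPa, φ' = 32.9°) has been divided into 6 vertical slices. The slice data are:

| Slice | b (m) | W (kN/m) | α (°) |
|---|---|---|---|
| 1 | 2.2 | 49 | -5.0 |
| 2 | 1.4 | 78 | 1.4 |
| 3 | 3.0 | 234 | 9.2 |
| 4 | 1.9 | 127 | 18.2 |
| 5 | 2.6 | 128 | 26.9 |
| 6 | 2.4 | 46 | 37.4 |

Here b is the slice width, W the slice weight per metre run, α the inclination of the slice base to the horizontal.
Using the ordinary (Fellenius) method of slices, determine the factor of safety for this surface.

FS = 3.60

Ordinary method of slices: FS = Σ[c'·Δl_i + (W_i cosα_i)·tanφ'] / Σ W_i sinα_i, with Δl_i = b_i / cosα_i.
Slice 1: Δl = 2.2/cos(-5.0°) = 2.208 m; N'_1 = 49·cos(-5.0°) = 48.8; c'Δl = 25.84; W sinα = -4.3
Slice 2: Δl = 1.4/cos1.4° = 1.400 m; N'_2 = 78·cos1.4° = 78.0; c'Δl = 16.38; W sinα = 1.9
Slice 3: Δl = 3.0/cos9.2° = 3.039 m; N'_3 = 234·cos9.2° = 231.0; c'Δl = 35.56; W sinα = 37.4
Slice 4: Δl = 1.9/cos18.2° = 2.000 m; N'_4 = 127·cos18.2° = 120.6; c'Δl = 23.40; W sinα = 39.7
Slice 5: Δl = 2.6/cos26.9° = 2.915 m; N'_5 = 128·cos26.9° = 114.2; c'Δl = 34.11; W sinα = 57.9
Slice 6: Δl = 2.4/cos37.4° = 3.021 m; N'_6 = 46·cos37.4° = 36.5; c'Δl = 35.35; W sinα = 27.9
Σc'Δl = 170.6 kN/m; ΣN' = 629.1 kN/m; ΣW sinα = 160.6 kN/m
Resisting = 170.6 + 629.1·tan32.9° = 170.6 + 407.0 = 577.6 kN/m
FS = 577.6 / 160.6 = 3.598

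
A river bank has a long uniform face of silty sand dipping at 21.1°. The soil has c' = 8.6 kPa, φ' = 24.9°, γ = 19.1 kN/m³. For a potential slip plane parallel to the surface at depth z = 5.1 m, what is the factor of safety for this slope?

For an infinite slope with a slip plane parallel to the surface (no pore pressure): FS = [c' + γz cos²β tanφ'] / [γz sinβ cosβ].
γz = 19.1·5.1 = 97.41 kN/m²
Numerator = 8.6 + 97.41·cos²21.1°·tan24.9° = 8.6 + 97.41·0.8704·0.4642 = 47.956 kPa
Denominator = 97.41·sin21.1°·cos21.1° = 97.41·0.3600·0.9330 = 32.716 kPa
FS = 47.956 / 32.716 = 1.466

FS = 1.47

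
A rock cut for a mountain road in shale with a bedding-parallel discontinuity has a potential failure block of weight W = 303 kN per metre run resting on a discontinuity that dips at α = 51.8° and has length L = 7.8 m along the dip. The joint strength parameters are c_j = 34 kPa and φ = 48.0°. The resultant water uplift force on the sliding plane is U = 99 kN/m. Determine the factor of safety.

Resolving the block weight along and normal to the plane and applying the Mohr–Coulomb strength on the joint:
N' = W cosα − U = 303·cos51.8° − 99 = 88.4 kN/m
Driving force T = W sinα = 303·sin51.8° = 238.1 kN/m
Resisting force R = c_j·L + N'·tanφ = 34·7.8 + 88.4·tan48.0° = 265.2 + 98.2 = 363.4 kN/m
FS = R / T = 363.4 / 238.1 = 1.526

FS = 1.53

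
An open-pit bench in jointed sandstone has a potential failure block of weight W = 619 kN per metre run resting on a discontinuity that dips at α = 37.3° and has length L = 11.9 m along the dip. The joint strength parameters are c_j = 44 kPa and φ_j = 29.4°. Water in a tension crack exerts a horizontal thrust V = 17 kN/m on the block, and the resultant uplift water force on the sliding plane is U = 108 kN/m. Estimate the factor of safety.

Resolving the block weight along and normal to the plane and applying the Mohr–Coulomb strength on the joint:
N' = W cosα − U − V sinα = 619·cos37.3° − 108 − 17·sin37.3° = 374.1 kN/m
Driving force T = W sinα + V cosα = 619·sin37.3° + 17·cos37.3° = 388.6 kN/m
Resisting force R = c_j·L + N'·tanφ_j = 44·11.9 + 374.1·tan29.4° = 523.6 + 210.8 = 734.4 kN/m
FS = R / T = 734.4 / 388.6 = 1.890

FS = 1.89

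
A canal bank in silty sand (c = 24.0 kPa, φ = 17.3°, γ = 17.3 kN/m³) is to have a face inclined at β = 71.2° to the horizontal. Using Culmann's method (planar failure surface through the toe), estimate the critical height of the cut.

Culmann's analysis gives the critical failure plane at α_cr = (β + φ)/2 = (71.2 + 17.3)/2 = 44.2°, and the critical height
H_c = (4c/γ) · sinβ cosφ / [1 − cos(β − φ)]
    = (4·24.0/17.3) · sin71.2°·cos17.3° / [1 − cos(53.9°)]
    = 5.549 · 0.9466·0.9548 / [1 − 0.5892]
    = 5.549 · 0.9038 / 0.4108
    = 12.21 m

H_c = 12.21 m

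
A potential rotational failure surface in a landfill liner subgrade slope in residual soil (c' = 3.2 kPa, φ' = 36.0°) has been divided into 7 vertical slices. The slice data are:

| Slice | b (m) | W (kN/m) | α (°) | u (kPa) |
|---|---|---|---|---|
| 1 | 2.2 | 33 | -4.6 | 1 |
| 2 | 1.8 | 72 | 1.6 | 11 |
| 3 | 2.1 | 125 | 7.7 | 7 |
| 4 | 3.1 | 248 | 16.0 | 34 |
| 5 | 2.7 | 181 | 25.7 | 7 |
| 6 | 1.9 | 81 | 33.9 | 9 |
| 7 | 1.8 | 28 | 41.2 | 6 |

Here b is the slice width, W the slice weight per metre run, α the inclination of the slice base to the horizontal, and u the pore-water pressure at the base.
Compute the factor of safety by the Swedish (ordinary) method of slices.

Ordinary method of slices: FS = Σ[c'·Δl_i + (W_i cosα_i − u_i·Δl_i)·tanφ'] / Σ W_i sinα_i, with Δl_i = b_i / cosα_i.
Slice 1: Δl = 2.2/cos(-4.6°) = 2.207 m; N'_1 = 33·cos(-4.6°) − 1·2.207 = 30.7; c'Δl = 7.06; W sinα = -2.6
Slice 2: Δl = 1.8/cos1.6° = 1.801 m; N'_2 = 72·cos1.6° − 11·1.801 = 52.2; c'Δl = 5.76; W sinα = 2.0
Slice 3: Δl = 2.1/cos7.7° = 2.119 m; N'_3 = 125·cos7.7° − 7·2.119 = 109.0; c'Δl = 6.78; W sinα = 16.7
Slice 4: Δl = 3.1/cos16.0° = 3.225 m; N'_4 = 248·cos16.0° − 34·3.225 = 128.7; c'Δl = 10.32; W sinα = 68.4
Slice 5: Δl = 2.7/cos25.7° = 2.996 m; N'_5 = 181·cos25.7° − 7·2.996 = 142.1; c'Δl = 9.59; W sinα = 78.5
Slice 6: Δl = 1.9/cos33.9° = 2.289 m; N'_6 = 81·cos33.9° − 9·2.289 = 46.6; c'Δl = 7.33; W sinα = 45.2
Slice 7: Δl = 1.8/cos41.2° = 2.392 m; N'_7 = 28·cos41.2° − 6·2.392 = 6.7; c'Δl = 7.66; W sinα = 18.4
Σc'Δl = 54.5 kN/m; ΣN' = 516.1 kN/m; ΣW sinα = 226.6 kN/m
Resisting = 54.5 + 516.1·tan36.0° = 54.5 + 375.0 = 429.5 kN/m
FS = 429.5 / 226.6 = 1.895

FS = 1.90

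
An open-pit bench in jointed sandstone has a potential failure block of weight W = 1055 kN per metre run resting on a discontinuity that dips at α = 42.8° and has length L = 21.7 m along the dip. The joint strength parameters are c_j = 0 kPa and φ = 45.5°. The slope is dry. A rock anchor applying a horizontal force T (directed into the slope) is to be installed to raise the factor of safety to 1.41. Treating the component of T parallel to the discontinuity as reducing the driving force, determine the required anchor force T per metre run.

T = 129 kN/m

Resolving forces along and normal to the sliding plane, with the horizontal anchor force T adding T·sinα to the effective normal force and T·cosα acting up the plane against the driving force:
FS = [c_jL + (W cosα + T sinα) tanφ] / [W sinα − T cosα]
Without the anchor: N' = 774.1 kN/m, driving T_d = 716.8 kN/m, resisting R = 0·21.7 + 774.1·tan45.5° = 787.7 kN/m, FS = 1.10.
Setting FS = 1.41 and solving for T:
1.41·(716.8 − T cos42.8°) = 787.7 + T sin42.8°·tan45.5°
T·(sin42.8°·tan45.5° + 1.41·cos42.8°) = 1.41·716.8 − 787.7
T·(0.6794·1.0176 + 1.41·0.7337) = 1010.7 − 787.7 = 223.0
T·1.7260 = 223.0
T = 129.2 kN/m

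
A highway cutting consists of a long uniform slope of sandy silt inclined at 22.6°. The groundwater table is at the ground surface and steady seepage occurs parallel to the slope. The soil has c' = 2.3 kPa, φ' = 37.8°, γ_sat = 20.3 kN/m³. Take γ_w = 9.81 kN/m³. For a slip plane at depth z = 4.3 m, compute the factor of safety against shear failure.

FS = 1.04

With seepage parallel to the slope and the water table at the surface, the effective normal stress on the slip plane uses the buoyant unit weight γ' = γ_sat − γ_w while the driving shear stress uses γ_sat:
FS = [c' + γ' z cos²β tanφ'] / [γ_sat z sinβ cosβ]
γ' = 20.3 − 9.81 = 10.49 kN/m³
Numerator = 2.3 + 10.49·4.3·cos²22.6°·tan37.8° = 2.3 + 10.49·4.3·0.8523·0.7757 = 32.121 kPa
Denominator = 20.3·4.3·sin22.6°·cos22.6° = 20.3·4.3·0.3843·0.9232 = 30.969 kPa
FS = 32.121 / 30.969 = 1.037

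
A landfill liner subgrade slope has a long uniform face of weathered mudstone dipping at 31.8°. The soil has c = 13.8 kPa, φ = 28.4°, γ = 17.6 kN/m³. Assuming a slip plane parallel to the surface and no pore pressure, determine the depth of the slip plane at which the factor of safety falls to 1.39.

Setting FS = 1.39 in FS = [c + γz cos²β tanφ] / [γz sinβ cosβ] and solving for z:
z = c / [γ cosβ (FS·sinβ − cosβ·tanφ)]
  = 13.8 / [17.6·cos31.8°·(1.39·sin31.8° − cos31.8°·tan28.4°)]
  = 13.8 / [17.6·0.8499·(1.39·0.5270 − 0.8499·0.5407)]
  = 13.8 / 4.0826 = 3.380 m

z = 3.38 m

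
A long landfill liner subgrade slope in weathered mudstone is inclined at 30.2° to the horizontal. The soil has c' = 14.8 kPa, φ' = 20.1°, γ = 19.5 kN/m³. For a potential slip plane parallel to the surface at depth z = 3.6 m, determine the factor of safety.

FS = 1.11

For an infinite slope with a slip plane parallel to the surface (no pore pressure): FS = [c' + γz cos²β tanφ'] / [γz sinβ cosβ].
γz = 19.5·3.6 = 70.20 kN/m²
Numerator = 14.8 + 70.20·cos²30.2°·tan20.1° = 14.8 + 70.20·0.7470·0.3659 = 33.989 kPa
Denominator = 70.20·sin30.2°·cos30.2° = 70.20·0.5030·0.8643 = 30.519 kPa
FS = 33.989 / 30.519 = 1.114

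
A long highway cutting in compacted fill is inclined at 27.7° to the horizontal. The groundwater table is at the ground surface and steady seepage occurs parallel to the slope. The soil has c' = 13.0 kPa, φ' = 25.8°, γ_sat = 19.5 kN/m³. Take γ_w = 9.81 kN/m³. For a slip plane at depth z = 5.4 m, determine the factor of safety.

FS = 0.76

With seepage parallel to the slope and the water table at the surface, the effective normal stress on the slip plane uses the buoyant unit weight γ' = γ_sat − γ_w while the driving shear stress uses γ_sat:
FS = [c' + γ' z cos²β tanφ'] / [γ_sat z sinβ cosβ]
γ' = 19.5 − 9.81 = 9.69 kN/m³
Numerator = 13.0 + 9.69·5.4·cos²27.7°·tan25.8° = 13.0 + 9.69·5.4·0.7839·0.4834 = 32.830 kPa
Denominator = 19.5·5.4·sin27.7°·cos27.7° = 19.5·5.4·0.4648·0.8854 = 43.338 kPa
FS = 32.830 / 43.338 = 0.758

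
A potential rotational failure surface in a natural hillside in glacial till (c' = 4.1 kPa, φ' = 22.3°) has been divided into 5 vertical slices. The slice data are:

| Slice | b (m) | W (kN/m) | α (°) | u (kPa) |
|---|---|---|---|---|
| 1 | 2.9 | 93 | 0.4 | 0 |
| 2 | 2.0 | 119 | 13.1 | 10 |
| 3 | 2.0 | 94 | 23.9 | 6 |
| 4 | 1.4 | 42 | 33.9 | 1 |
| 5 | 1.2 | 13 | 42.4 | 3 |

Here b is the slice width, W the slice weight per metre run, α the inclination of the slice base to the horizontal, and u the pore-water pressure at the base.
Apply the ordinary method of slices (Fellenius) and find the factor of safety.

Ordinary method of slices: FS = Σ[c'·Δl_i + (W_i cosα_i − u_i·Δl_i)·tanφ'] / Σ W_i sinα_i, with Δl_i = b_i / cosα_i.
Slice 1: Δl = 2.9/cos0.4° = 2.900 m; N'_1 = 93·cos0.4° − 0·2.900 = 93.0; c'Δl = 11.89; W sinα = 0.6
Slice 2: Δl = 2.0/cos13.1° = 2.053 m; N'_2 = 119·cos13.1° − 10·2.053 = 95.4; c'Δl = 8.42; W sinα = 27.0
Slice 3: Δl = 2.0/cos23.9° = 2.188 m; N'_3 = 94·cos23.9° − 6·2.188 = 72.8; c'Δl = 8.97; W sinα = 38.1
Slice 4: Δl = 1.4/cos33.9° = 1.687 m; N'_4 = 42·cos33.9° − 1·1.687 = 33.2; c'Δl = 6.92; W sinα = 23.4
Slice 5: Δl = 1.2/cos42.4° = 1.625 m; N'_5 = 13·cos42.4° − 3·1.625 = 4.7; c'Δl = 6.66; W sinα = 8.8
Σc'Δl = 42.9 kN/m; ΣN' = 299.1 kN/m; ΣW sinα = 97.9 kN/m
Resisting = 42.9 + 299.1·tan22.3° = 42.9 + 122.7 = 165.5 kN/m
FS = 165.5 / 97.9 = 1.691

FS = 1.69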